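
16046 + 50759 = 66805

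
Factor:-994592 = -2^5*31081^1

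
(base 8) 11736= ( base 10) 5086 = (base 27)6qa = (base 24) 8JM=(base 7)20554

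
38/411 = 38/411 = 0.09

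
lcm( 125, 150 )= 750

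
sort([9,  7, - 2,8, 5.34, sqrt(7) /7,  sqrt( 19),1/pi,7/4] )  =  [ - 2, 1/pi , sqrt(7)/7 , 7/4, sqrt(19), 5.34 , 7,  8,9]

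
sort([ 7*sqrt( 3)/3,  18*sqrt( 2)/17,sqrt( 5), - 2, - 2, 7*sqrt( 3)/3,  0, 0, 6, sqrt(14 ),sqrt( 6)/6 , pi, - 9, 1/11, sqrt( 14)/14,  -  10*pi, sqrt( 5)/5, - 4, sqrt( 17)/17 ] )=[ - 10*pi, - 9, - 4, - 2, - 2,0, 0, 1/11, sqrt( 17)/17,sqrt( 14)/14,sqrt( 6 )/6, sqrt(5) /5,18 * sqrt(2 ) /17,sqrt(5),pi, sqrt( 14) , 7*sqrt( 3 )/3,7*sqrt( 3 )/3, 6]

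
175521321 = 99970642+75550679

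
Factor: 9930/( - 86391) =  - 10/87  =  -2^1*3^( - 1 )*5^1 * 29^( - 1) 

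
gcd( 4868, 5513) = 1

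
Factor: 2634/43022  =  3^1*7^(-2)=3/49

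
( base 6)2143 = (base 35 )e5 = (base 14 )275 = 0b111101111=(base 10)495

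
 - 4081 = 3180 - 7261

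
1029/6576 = 343/2192 =0.16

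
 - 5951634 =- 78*76303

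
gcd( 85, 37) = 1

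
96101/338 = 96101/338 = 284.32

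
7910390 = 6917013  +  993377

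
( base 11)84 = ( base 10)92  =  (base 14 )68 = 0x5c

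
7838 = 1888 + 5950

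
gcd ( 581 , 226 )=1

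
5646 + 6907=12553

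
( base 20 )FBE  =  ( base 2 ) 1100001011010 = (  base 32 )62q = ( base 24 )AJI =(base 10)6234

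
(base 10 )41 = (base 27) 1e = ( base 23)1I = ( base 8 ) 51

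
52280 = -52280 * ( - 1)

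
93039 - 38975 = 54064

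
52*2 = 104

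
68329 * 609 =41612361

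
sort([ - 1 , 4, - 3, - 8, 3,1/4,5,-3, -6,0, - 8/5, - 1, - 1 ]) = [ - 8, - 6, - 3, - 3, - 8/5, - 1,  -  1, - 1, 0, 1/4, 3,4,  5 ] 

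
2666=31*86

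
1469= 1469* 1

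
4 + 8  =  12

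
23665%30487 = 23665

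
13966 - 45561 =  - 31595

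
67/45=67/45=1.49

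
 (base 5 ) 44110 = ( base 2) 101111010110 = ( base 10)3030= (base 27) 446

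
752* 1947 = 1464144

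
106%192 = 106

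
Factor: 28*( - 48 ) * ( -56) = 2^9*3^1*7^2 = 75264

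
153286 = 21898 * 7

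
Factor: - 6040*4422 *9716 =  - 259503478080= - 2^6*3^1*5^1 * 7^1*11^1*67^1*151^1 * 347^1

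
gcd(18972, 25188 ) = 12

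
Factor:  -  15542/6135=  - 2^1*3^( - 1 )*5^( - 1)*19^1 = - 38/15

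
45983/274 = 167+225/274=167.82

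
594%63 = 27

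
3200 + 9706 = 12906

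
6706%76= 18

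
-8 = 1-9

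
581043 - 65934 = 515109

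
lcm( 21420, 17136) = 85680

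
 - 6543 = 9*( - 727 )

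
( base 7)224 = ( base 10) 116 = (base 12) 98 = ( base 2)1110100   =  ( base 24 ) 4K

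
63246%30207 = 2832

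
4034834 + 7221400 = 11256234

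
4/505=4/505  =  0.01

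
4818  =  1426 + 3392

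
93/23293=93/23293 = 0.00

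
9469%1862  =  159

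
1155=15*77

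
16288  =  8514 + 7774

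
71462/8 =35731/4 = 8932.75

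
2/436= 1/218 = 0.00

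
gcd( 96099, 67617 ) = 3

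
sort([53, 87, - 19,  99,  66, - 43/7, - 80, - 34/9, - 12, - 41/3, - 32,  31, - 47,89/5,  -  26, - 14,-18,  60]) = [-80,-47, - 32, - 26,-19, - 18,-14,-41/3,-12,-43/7,-34/9,89/5, 31, 53, 60,  66 , 87 , 99]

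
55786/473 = 117 + 445/473=117.94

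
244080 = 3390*72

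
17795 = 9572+8223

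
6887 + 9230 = 16117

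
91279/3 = 91279/3 = 30426.33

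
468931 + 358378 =827309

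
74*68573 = 5074402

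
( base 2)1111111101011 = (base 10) 8171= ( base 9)12178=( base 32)7vb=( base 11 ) 6159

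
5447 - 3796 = 1651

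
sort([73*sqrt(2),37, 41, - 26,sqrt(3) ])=[  -  26, sqrt(3), 37,41, 73*sqrt(2)] 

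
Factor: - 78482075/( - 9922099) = 5^2*7^2 * 11^( - 1 )*64067^1*902009^(-1 )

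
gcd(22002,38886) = 6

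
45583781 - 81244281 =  - 35660500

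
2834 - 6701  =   - 3867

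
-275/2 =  - 275/2  =  - 137.50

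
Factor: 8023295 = 5^1* 7^1 * 229237^1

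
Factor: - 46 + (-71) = - 3^2*13^1 = -117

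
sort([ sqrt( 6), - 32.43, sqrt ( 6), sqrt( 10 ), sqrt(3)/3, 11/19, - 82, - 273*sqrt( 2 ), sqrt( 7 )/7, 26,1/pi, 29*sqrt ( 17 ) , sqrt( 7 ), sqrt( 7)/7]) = [ - 273* sqrt(2 ), - 82 , - 32.43,  1/pi, sqrt(7 ) /7, sqrt ( 7 ) /7, sqrt(3 ) /3,11/19,  sqrt( 6 ), sqrt(6 ), sqrt(7),sqrt( 10 ),26, 29*sqrt(17 )]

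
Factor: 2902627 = 7^1*13^1*167^1*191^1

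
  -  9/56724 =-1+ 18905/18908 = -0.00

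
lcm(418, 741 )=16302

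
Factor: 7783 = 43^1*181^1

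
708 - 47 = 661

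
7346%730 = 46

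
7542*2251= 16977042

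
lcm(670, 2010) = 2010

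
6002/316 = 3001/158 = 18.99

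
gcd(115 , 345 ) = 115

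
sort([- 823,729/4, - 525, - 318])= [-823, - 525, - 318, 729/4]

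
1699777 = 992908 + 706869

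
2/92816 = 1/46408 = 0.00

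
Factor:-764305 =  - 5^1*31^1*4931^1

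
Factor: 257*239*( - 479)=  - 239^1 * 257^1*479^1 = - 29421617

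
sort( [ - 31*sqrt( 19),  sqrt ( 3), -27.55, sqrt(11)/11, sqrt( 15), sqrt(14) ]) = [-31*sqrt( 19), - 27.55, sqrt( 11)/11, sqrt(3),sqrt( 14 ),sqrt(15)] 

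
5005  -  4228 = 777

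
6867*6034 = 41435478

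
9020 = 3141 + 5879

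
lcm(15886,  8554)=111202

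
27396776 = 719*38104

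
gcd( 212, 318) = 106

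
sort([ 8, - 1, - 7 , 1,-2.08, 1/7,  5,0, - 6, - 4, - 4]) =[ - 7 , - 6 , - 4, - 4, - 2.08, - 1, 0, 1/7, 1,  5,8] 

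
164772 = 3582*46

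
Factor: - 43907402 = -2^1*7^1*11^1*285113^1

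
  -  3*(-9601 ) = 28803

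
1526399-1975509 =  - 449110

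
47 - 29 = 18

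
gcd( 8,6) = 2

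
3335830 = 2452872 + 882958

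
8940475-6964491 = 1975984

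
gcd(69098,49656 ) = 2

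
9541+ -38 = 9503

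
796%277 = 242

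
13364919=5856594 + 7508325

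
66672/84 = 793 + 5/7= 793.71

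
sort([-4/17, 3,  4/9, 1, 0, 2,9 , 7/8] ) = [-4/17, 0,4/9, 7/8,  1,2, 3, 9] 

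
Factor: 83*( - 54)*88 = -2^4*3^3*11^1*83^1=-394416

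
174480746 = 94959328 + 79521418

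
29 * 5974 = 173246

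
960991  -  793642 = 167349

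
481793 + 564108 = 1045901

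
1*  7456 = 7456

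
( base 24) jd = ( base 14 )257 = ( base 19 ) 15d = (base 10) 469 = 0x1D5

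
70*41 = 2870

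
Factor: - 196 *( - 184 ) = 36064 = 2^5 *7^2*23^1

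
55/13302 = 55/13302 =0.00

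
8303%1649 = 58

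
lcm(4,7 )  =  28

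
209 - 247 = -38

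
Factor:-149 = -149^1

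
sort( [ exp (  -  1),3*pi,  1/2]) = [ exp (  -  1 ),1/2, 3 * pi ]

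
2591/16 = 2591/16= 161.94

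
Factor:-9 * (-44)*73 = 28908 = 2^2*3^2 * 11^1*73^1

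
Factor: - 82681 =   -  89^1*929^1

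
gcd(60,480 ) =60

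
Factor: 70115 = 5^1*37^1*379^1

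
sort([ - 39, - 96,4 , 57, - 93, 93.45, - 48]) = [ - 96, - 93, - 48, - 39,  4, 57,  93.45]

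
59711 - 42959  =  16752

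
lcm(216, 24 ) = 216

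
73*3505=255865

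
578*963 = 556614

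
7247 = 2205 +5042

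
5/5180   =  1/1036 = 0.00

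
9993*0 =0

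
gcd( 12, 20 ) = 4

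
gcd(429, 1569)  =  3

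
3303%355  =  108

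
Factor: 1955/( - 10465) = - 17/91= - 7^( - 1)*13^( - 1) * 17^1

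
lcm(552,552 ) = 552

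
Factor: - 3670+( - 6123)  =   - 7^1*1399^1 = - 9793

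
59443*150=8916450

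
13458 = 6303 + 7155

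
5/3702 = 5/3702 =0.00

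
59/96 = 59/96= 0.61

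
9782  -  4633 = 5149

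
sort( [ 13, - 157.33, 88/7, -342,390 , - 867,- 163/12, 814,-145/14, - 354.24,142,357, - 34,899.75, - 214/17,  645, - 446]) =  [ - 867, - 446, - 354.24,- 342, - 157.33,-34 , - 163/12, - 214/17, - 145/14, 88/7, 13, 142, 357,  390 , 645, 814, 899.75 ]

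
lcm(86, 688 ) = 688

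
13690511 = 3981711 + 9708800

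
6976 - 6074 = 902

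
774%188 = 22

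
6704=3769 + 2935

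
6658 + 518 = 7176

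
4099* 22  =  90178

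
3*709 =2127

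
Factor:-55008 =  - 2^5*3^2*191^1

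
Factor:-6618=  -2^1*3^1 * 1103^1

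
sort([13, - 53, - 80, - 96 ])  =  [ - 96, - 80, - 53 , 13]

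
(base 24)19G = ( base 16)328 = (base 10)808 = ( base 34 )NQ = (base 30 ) QS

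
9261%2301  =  57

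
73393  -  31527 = 41866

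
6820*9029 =61577780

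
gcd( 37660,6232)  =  4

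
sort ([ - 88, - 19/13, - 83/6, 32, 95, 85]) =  [ - 88,-83/6, - 19/13,  32, 85, 95]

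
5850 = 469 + 5381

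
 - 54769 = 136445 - 191214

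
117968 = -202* ( - 584 ) 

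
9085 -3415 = 5670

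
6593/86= 76 + 57/86 =76.66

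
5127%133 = 73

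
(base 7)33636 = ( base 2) 10000101101001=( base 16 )2169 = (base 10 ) 8553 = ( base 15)2803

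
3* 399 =1197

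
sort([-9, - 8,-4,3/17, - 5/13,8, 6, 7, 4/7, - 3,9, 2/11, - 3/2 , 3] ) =[  -  9,  -  8 , - 4, - 3,  -  3/2, - 5/13,3/17,2/11,4/7, 3, 6, 7, 8  ,  9 ] 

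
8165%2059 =1988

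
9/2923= 9/2923= 0.00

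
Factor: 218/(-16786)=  - 7^(- 1)*11^(  -  1 )  =  -1/77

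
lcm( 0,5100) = 0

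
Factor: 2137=2137^1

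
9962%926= 702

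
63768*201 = 12817368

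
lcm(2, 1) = 2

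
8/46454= 4/23227 = 0.00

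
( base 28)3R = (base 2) 1101111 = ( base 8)157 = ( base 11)a1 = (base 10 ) 111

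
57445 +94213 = 151658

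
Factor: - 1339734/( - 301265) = 2^1*3^1*5^( - 1)*11^1*53^1*89^( - 1 )*383^1*677^( - 1) 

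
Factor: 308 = 2^2*7^1*  11^1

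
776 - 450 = 326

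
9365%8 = 5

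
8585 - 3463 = 5122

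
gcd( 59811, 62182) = 1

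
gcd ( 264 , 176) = 88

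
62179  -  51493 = 10686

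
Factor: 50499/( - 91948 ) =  - 2^( - 2 )*3^2*31^1*127^ (-1) = - 279/508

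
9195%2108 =763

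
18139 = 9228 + 8911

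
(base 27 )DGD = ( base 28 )cia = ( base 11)7500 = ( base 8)23302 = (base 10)9922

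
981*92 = 90252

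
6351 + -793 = 5558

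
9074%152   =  106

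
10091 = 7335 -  - 2756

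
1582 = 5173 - 3591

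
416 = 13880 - 13464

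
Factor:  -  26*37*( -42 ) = 40404 = 2^2*3^1*7^1*13^1*37^1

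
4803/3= 1601 = 1601.00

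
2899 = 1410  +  1489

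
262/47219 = 262/47219= 0.01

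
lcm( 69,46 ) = 138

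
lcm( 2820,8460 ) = 8460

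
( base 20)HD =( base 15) 188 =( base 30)BN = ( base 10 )353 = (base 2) 101100001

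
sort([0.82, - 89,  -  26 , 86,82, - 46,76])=[-89,- 46, - 26,0.82, 76,82,86]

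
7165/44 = 7165/44 = 162.84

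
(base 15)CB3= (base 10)2868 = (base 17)9fc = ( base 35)2BX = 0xB34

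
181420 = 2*90710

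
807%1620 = 807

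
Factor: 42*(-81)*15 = -51030 = - 2^1*3^6*5^1*7^1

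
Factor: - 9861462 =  - 2^1*3^2*13^1 * 17^1 * 37^1 *67^1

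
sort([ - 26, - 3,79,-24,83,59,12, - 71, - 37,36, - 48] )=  [ -71, - 48, - 37, - 26,-24, - 3,12,36,59,79,83]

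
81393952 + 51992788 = 133386740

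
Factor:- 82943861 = -7^1*11^1*13^1*41^1*43^1 *47^1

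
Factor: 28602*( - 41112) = -2^4*3^4* 7^1*227^1 *571^1 = -1175885424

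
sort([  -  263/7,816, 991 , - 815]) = [ - 815, - 263/7 , 816,991]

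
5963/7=851 + 6/7 = 851.86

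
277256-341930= -64674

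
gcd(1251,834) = 417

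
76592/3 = 25530 + 2/3 = 25530.67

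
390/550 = 39/55 = 0.71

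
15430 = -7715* (  -  2)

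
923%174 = 53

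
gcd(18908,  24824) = 116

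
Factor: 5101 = 5101^1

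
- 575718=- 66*8723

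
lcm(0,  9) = 0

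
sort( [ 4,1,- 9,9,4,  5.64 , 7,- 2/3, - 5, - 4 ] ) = [ - 9, - 5, -4, - 2/3,1,4,4 , 5.64,7,  9]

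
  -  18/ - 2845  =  18/2845 = 0.01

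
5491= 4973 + 518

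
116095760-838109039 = -722013279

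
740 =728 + 12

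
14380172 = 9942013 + 4438159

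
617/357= 1 + 260/357  =  1.73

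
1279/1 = 1279 = 1279.00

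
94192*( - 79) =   -  7441168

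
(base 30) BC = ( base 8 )526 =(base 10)342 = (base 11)291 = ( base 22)FC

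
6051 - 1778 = 4273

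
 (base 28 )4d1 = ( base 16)DAD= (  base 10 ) 3501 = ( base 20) 8F1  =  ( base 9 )4720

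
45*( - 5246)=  - 236070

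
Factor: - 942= - 2^1 * 3^1 * 157^1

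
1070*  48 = 51360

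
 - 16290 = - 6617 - 9673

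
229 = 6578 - 6349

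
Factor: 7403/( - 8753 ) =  - 11^1*673^1*8753^( - 1)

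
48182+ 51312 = 99494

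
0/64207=0 = 0.00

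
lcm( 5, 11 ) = 55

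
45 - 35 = 10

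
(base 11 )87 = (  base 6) 235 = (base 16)5f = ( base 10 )95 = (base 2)1011111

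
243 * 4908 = 1192644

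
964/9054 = 482/4527= 0.11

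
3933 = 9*437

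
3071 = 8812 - 5741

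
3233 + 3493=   6726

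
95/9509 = 95/9509=0.01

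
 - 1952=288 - 2240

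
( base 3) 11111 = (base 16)79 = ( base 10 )121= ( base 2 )1111001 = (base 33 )3m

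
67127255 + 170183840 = 237311095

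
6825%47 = 10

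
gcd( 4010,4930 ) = 10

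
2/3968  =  1/1984 = 0.00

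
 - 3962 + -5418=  - 9380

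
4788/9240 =57/110 = 0.52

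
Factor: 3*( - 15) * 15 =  - 3^3 * 5^2 = - 675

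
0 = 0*8535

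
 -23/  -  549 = 23/549  =  0.04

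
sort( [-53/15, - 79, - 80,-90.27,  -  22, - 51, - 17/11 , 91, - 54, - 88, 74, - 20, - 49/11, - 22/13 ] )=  [ - 90.27, - 88,-80,  -  79, - 54, - 51, - 22,-20,-49/11 , - 53/15, - 22/13,-17/11, 74,  91 ]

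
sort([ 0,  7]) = [0, 7] 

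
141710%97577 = 44133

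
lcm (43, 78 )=3354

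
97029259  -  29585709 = 67443550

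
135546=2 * 67773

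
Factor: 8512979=29^1  *373^1*787^1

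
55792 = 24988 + 30804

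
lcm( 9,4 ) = 36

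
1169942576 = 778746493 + 391196083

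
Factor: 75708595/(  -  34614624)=  -  2^ ( - 5)*3^(- 1 )*5^1*11^( - 1)*43^1*32779^( - 1 )*352133^1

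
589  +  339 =928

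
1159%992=167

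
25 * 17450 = 436250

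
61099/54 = 1131 + 25/54 = 1131.46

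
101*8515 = 860015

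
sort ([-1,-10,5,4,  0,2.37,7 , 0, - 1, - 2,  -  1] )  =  [ - 10,-2, - 1,-1,-1, 0 , 0,2.37,4, 5,7]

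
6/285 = 2/95 = 0.02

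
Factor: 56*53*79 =234472 = 2^3*7^1*53^1*79^1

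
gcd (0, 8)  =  8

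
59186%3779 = 2501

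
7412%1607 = 984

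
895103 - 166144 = 728959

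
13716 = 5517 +8199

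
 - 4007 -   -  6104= 2097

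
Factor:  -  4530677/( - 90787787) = 1129^1*2081^ ( - 1) * 4013^1*43627^(-1)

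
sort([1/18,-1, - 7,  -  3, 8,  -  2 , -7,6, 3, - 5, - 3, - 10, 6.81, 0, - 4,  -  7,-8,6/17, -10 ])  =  [-10,  -  10, - 8,  -  7, - 7,-7,  -  5,-4 , - 3,  -  3 , - 2,-1,0, 1/18, 6/17, 3,  6, 6.81 , 8]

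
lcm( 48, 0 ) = 0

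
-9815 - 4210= - 14025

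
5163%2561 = 41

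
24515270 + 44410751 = 68926021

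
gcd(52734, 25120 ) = 2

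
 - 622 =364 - 986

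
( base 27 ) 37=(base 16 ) 58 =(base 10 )88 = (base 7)154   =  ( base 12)74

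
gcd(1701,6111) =63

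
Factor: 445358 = 2^1 * 222679^1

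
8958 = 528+8430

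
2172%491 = 208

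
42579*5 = 212895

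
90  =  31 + 59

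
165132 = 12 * 13761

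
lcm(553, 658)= 51982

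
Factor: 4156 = 2^2*1039^1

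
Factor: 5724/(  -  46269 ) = -12/97 = - 2^2*3^1*97^(-1 )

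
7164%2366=66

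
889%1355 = 889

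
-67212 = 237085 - 304297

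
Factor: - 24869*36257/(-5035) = 901675333/5035  =  5^(-1)*13^2*19^( - 1 )*53^(-1 )*1913^1*2789^1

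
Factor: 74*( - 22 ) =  -2^2*11^1 * 37^1 = -  1628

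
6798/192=35 + 13/32 = 35.41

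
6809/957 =7 + 10/87 = 7.11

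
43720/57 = 43720/57=767.02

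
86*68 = 5848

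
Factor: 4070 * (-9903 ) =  - 40305210=- 2^1* 3^1*5^1*11^1*37^1 * 3301^1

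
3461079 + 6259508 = 9720587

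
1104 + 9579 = 10683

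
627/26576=57/2416 = 0.02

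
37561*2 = 75122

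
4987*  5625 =28051875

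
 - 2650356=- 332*7983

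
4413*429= 1893177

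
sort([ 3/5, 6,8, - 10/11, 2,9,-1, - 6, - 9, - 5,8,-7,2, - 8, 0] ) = [-9, - 8, - 7 , - 6, - 5, - 1,-10/11,  0, 3/5,2 , 2, 6, 8,8,9]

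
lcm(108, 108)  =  108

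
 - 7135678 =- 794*8987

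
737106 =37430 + 699676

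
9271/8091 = 9271/8091 = 1.15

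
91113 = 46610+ 44503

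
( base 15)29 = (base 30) 19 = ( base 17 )25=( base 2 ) 100111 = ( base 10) 39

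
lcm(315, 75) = 1575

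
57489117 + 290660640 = 348149757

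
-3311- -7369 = 4058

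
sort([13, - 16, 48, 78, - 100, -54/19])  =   [-100, - 16, - 54/19 , 13, 48,78] 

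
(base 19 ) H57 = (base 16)185F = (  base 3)22120002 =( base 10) 6239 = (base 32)62v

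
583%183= 34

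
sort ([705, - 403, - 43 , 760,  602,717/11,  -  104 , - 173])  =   [ - 403, - 173 , - 104, - 43,717/11, 602 , 705, 760 ]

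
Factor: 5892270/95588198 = 3^1 * 5^1*197^1 * 997^1 *47794099^( - 1) = 2946135/47794099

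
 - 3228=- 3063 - 165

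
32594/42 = 776+1/21 = 776.05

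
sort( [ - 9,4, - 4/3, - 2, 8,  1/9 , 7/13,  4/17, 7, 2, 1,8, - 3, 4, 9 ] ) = [-9,-3,-2,-4/3,1/9, 4/17, 7/13,1, 2,  4, 4,7,8,8,9]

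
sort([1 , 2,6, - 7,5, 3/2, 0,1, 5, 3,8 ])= [-7, 0,1, 1,3/2, 2, 3 , 5,5, 6,8]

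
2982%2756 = 226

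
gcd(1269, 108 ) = 27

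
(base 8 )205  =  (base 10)133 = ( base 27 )4P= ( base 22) 61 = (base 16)85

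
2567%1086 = 395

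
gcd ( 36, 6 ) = 6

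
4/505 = 4/505 = 0.01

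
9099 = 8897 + 202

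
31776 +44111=75887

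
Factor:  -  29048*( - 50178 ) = 1457570544 = 2^4*3^1*3631^1*8363^1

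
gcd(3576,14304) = 3576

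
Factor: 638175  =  3^1*5^2 * 67^1*127^1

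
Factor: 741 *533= 3^1 *13^2*19^1*41^1 = 394953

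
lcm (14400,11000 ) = 792000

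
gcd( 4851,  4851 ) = 4851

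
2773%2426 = 347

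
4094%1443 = 1208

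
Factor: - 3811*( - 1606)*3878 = 2^2*7^1*11^1*37^1*73^1*103^1*277^1= 23735167148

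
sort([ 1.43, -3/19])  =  [ - 3/19,1.43 ]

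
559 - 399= 160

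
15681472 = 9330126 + 6351346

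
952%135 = 7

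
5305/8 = 5305/8 = 663.12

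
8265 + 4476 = 12741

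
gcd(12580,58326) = 2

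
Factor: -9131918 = - 2^1*31^1*147289^1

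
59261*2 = 118522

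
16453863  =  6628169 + 9825694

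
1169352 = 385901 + 783451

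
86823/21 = 28941/7 =4134.43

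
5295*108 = 571860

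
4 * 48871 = 195484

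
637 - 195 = 442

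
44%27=17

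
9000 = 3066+5934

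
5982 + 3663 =9645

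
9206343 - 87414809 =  - 78208466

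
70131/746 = 94 + 7/746 =94.01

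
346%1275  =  346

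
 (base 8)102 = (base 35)1v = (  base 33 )20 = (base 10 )66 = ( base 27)2C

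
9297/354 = 26 + 31/118 = 26.26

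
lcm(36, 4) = 36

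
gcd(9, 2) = 1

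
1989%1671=318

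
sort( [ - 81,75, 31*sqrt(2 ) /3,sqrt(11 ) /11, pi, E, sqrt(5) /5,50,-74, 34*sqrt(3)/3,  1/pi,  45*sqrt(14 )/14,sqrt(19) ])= [ - 81,-74, sqrt( 11 ) /11,1/pi, sqrt ( 5 )/5,E,pi,sqrt( 19) , 45*sqrt(14)/14 , 31*sqrt(2)/3,34 * sqrt( 3)/3,  50, 75 ]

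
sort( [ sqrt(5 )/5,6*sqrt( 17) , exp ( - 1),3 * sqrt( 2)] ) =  [ exp( - 1), sqrt(5 ) /5, 3*sqrt(2 ), 6*sqrt( 17) ]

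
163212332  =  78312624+84899708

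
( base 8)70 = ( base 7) 110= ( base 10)56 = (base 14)40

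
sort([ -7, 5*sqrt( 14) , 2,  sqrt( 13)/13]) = [ - 7 , sqrt(13 ) /13 , 2, 5*sqrt( 14)]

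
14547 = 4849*3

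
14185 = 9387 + 4798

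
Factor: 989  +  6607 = 2^2*3^2*211^1 = 7596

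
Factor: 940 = 2^2*5^1 * 47^1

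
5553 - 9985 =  - 4432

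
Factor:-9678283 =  - 2281^1*4243^1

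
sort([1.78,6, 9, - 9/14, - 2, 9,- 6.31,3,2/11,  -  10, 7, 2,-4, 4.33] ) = [-10, -6.31 ,-4,-2, - 9/14,2/11, 1.78,  2 , 3, 4.33, 6, 7,  9, 9]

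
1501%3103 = 1501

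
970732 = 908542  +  62190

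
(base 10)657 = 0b1010010001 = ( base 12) 469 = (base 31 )l6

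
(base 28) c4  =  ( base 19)HH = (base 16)154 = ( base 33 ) AA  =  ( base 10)340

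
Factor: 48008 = 2^3 *17^1 * 353^1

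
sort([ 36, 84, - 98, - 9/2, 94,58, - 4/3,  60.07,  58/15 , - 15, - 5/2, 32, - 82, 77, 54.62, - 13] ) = [ - 98, - 82, - 15, - 13, - 9/2, -5/2, - 4/3, 58/15,  32, 36, 54.62, 58,60.07, 77 , 84,94]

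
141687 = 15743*9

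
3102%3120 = 3102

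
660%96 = 84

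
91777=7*13111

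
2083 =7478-5395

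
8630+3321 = 11951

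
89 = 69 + 20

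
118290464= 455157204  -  336866740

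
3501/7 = 500 + 1/7 = 500.14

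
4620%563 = 116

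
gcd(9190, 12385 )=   5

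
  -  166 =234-400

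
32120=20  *1606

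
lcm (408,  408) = 408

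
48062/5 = 9612  +  2/5 = 9612.40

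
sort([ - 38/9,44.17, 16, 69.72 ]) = [ - 38/9 , 16,44.17,69.72 ] 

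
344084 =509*676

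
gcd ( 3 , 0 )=3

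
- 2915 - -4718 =1803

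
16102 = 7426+8676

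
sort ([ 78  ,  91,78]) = [ 78,78,91] 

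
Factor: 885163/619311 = 3^ (  -  1)*7^( - 2 )*11^ ( -1)*383^( - 1)*885163^1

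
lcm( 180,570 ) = 3420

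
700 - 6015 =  - 5315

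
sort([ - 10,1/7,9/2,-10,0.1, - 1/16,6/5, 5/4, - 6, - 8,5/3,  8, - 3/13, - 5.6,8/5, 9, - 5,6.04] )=[-10,  -  10,- 8, - 6,  -  5.6, - 5  , - 3/13, - 1/16,0.1, 1/7, 6/5, 5/4, 8/5,5/3, 9/2, 6.04,8, 9 ]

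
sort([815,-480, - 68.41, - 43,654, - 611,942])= [ - 611, - 480, - 68.41,-43,654,815, 942]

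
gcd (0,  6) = 6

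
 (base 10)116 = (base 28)44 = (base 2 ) 1110100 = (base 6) 312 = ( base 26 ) 4C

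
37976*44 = 1670944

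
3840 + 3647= 7487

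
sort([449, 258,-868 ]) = [ - 868, 258,449]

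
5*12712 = 63560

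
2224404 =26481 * 84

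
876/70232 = 219/17558 =0.01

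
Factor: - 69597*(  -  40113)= 2791744461 = 3^4*11^1*19^1*37^1*4457^1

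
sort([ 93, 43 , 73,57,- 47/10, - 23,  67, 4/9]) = [ - 23, - 47/10,4/9, 43, 57,67 , 73 , 93 ] 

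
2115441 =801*2641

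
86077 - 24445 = 61632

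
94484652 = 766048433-671563781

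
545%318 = 227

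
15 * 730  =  10950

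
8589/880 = 9+ 669/880 = 9.76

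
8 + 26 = 34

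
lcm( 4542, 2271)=4542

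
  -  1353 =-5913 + 4560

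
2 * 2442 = 4884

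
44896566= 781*57486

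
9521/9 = 9521/9 = 1057.89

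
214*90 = 19260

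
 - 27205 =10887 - 38092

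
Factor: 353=353^1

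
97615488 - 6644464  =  90971024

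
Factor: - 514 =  - 2^1*257^1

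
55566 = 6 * 9261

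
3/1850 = 3/1850 = 0.00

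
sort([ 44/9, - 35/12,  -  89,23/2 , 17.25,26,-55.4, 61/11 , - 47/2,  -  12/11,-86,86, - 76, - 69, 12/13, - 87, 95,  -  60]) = [ - 89, - 87,-86, - 76, - 69, - 60,  -  55.4,-47/2, - 35/12, - 12/11, 12/13 , 44/9,61/11,23/2,17.25,26, 86, 95]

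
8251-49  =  8202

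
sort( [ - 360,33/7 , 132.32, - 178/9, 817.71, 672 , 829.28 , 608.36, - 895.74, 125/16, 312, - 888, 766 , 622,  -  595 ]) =[ - 895.74, - 888, - 595, - 360 , - 178/9,33/7, 125/16,132.32,312,  608.36, 622,672,  766,817.71 , 829.28 ]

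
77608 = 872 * 89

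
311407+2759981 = 3071388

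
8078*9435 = 76215930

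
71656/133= 538 + 102/133= 538.77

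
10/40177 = 10/40177 = 0.00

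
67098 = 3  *22366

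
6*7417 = 44502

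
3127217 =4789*653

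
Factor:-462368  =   - 2^5*14449^1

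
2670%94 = 38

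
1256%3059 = 1256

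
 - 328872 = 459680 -788552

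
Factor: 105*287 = 3^1*5^1*7^2 * 41^1 = 30135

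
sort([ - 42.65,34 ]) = [ - 42.65, 34]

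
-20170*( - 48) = 968160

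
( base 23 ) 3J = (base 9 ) 107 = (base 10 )88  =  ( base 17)53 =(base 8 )130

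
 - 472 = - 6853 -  - 6381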